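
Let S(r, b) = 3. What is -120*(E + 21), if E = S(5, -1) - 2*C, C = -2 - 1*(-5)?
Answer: -2160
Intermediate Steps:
C = 3 (C = -2 + 5 = 3)
E = -3 (E = 3 - 2*3 = 3 - 6 = -3)
-120*(E + 21) = -120*(-3 + 21) = -120*18 = -2160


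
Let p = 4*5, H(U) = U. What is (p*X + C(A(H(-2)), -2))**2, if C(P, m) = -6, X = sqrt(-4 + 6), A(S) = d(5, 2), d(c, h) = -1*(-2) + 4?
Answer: 836 - 240*sqrt(2) ≈ 496.59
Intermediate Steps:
d(c, h) = 6 (d(c, h) = 2 + 4 = 6)
A(S) = 6
X = sqrt(2) ≈ 1.4142
p = 20
(p*X + C(A(H(-2)), -2))**2 = (20*sqrt(2) - 6)**2 = (-6 + 20*sqrt(2))**2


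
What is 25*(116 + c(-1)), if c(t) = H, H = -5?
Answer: 2775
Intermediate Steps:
c(t) = -5
25*(116 + c(-1)) = 25*(116 - 5) = 25*111 = 2775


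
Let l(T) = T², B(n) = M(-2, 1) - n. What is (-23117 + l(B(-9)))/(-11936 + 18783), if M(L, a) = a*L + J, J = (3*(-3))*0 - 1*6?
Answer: -23116/6847 ≈ -3.3761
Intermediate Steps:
J = -6 (J = -9*0 - 6 = 0 - 6 = -6)
M(L, a) = -6 + L*a (M(L, a) = a*L - 6 = L*a - 6 = -6 + L*a)
B(n) = -8 - n (B(n) = (-6 - 2*1) - n = (-6 - 2) - n = -8 - n)
(-23117 + l(B(-9)))/(-11936 + 18783) = (-23117 + (-8 - 1*(-9))²)/(-11936 + 18783) = (-23117 + (-8 + 9)²)/6847 = (-23117 + 1²)*(1/6847) = (-23117 + 1)*(1/6847) = -23116*1/6847 = -23116/6847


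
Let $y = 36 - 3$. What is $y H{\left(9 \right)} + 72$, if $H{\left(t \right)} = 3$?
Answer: $171$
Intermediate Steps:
$y = 33$
$y H{\left(9 \right)} + 72 = 33 \cdot 3 + 72 = 99 + 72 = 171$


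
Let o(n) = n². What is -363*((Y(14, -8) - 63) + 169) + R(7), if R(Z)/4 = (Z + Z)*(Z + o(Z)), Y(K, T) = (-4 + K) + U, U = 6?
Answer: -41150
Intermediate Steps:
Y(K, T) = 2 + K (Y(K, T) = (-4 + K) + 6 = 2 + K)
R(Z) = 8*Z*(Z + Z²) (R(Z) = 4*((Z + Z)*(Z + Z²)) = 4*((2*Z)*(Z + Z²)) = 4*(2*Z*(Z + Z²)) = 8*Z*(Z + Z²))
-363*((Y(14, -8) - 63) + 169) + R(7) = -363*(((2 + 14) - 63) + 169) + 8*7²*(1 + 7) = -363*((16 - 63) + 169) + 8*49*8 = -363*(-47 + 169) + 3136 = -363*122 + 3136 = -44286 + 3136 = -41150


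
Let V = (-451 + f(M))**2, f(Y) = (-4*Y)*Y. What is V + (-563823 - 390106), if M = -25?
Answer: 7754472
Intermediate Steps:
f(Y) = -4*Y**2
V = 8708401 (V = (-451 - 4*(-25)**2)**2 = (-451 - 4*625)**2 = (-451 - 2500)**2 = (-2951)**2 = 8708401)
V + (-563823 - 390106) = 8708401 + (-563823 - 390106) = 8708401 - 953929 = 7754472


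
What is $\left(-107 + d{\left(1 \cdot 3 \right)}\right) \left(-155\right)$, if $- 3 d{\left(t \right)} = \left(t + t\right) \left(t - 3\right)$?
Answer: $16585$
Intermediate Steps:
$d{\left(t \right)} = - \frac{2 t \left(-3 + t\right)}{3}$ ($d{\left(t \right)} = - \frac{\left(t + t\right) \left(t - 3\right)}{3} = - \frac{2 t \left(-3 + t\right)}{3}$)
$\left(-107 + d{\left(1 \cdot 3 \right)}\right) \left(-155\right) = \left(-107 + \frac{2 \cdot 1 \cdot 3 \left(3 - 1 \cdot 3\right)}{3}\right) \left(-155\right) = \left(-107 + \frac{2}{3} \cdot 3 \left(3 - 3\right)\right) \left(-155\right) = \left(-107 + \frac{2}{3} \cdot 3 \cdot 0\right) \left(-155\right) = \left(-107 + 0\right) \left(-155\right) = \left(-107\right) \left(-155\right) = 16585$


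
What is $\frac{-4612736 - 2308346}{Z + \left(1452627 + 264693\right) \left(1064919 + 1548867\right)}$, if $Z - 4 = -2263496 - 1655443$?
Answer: $- \frac{6921082}{4488703054585} \approx -1.5419 \cdot 10^{-6}$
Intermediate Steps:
$Z = -3918935$ ($Z = 4 - 3918939 = -3918935$)
$\frac{-4612736 - 2308346}{Z + \left(1452627 + 264693\right) \left(1064919 + 1548867\right)} = \frac{-4612736 - 2308346}{-3918935 + \left(1452627 + 264693\right) \left(1064919 + 1548867\right)} = - \frac{6921082}{-3918935 + 1717320 \cdot 2613786} = - \frac{6921082}{-3918935 + 4488706973520} = - \frac{6921082}{4488703054585}$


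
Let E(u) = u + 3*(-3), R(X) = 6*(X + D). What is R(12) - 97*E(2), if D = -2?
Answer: 739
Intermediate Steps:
R(X) = -12 + 6*X (R(X) = 6*(X - 2) = 6*(-2 + X) = -12 + 6*X)
E(u) = -9 + u (E(u) = u - 9 = -9 + u)
R(12) - 97*E(2) = (-12 + 6*12) - 97*(-9 + 2) = (-12 + 72) - 97*(-7) = 60 + 679 = 739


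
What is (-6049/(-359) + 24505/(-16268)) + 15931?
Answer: 93130025209/5840212 ≈ 15946.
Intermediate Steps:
(-6049/(-359) + 24505/(-16268)) + 15931 = (-6049*(-1/359) + 24505*(-1/16268)) + 15931 = (6049/359 - 24505/16268) + 15931 = 89607837/5840212 + 15931 = 93130025209/5840212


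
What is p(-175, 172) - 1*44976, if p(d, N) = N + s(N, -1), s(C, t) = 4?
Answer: -44800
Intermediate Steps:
p(d, N) = 4 + N (p(d, N) = N + 4 = 4 + N)
p(-175, 172) - 1*44976 = (4 + 172) - 1*44976 = 176 - 44976 = -44800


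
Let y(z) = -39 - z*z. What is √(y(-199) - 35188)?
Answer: 2*I*√18707 ≈ 273.55*I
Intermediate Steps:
y(z) = -39 - z²
√(y(-199) - 35188) = √((-39 - 1*(-199)²) - 35188) = √((-39 - 1*39601) - 35188) = √((-39 - 39601) - 35188) = √(-39640 - 35188) = √(-74828) = 2*I*√18707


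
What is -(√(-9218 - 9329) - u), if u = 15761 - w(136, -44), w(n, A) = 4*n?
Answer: 15217 - I*√18547 ≈ 15217.0 - 136.19*I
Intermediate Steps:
u = 15217 (u = 15761 - 4*136 = 15761 - 1*544 = 15761 - 544 = 15217)
-(√(-9218 - 9329) - u) = -(√(-9218 - 9329) - 1*15217) = -(√(-18547) - 15217) = -(I*√18547 - 15217) = -(-15217 + I*√18547) = 15217 - I*√18547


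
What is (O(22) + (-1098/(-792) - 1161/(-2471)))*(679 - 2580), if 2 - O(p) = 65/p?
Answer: -186360733/108724 ≈ -1714.1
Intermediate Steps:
O(p) = 2 - 65/p
(O(22) + (-1098/(-792) - 1161/(-2471)))*(679 - 2580) = ((2 - 65/22) + (-1098/(-792) - 1161/(-2471)))*(679 - 2580) = ((2 - 65*1/22) + (-1098*(-1/792) - 1161*(-1/2471)))*(-1901) = ((2 - 65/22) + (61/44 + 1161/2471))*(-1901) = (-21/22 + 201815/108724)*(-1901) = (98033/108724)*(-1901) = -186360733/108724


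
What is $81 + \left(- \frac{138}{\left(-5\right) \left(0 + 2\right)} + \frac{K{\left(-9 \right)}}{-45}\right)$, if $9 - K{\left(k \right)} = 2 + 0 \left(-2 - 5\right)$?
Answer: $\frac{4259}{45} \approx 94.644$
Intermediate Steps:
$K{\left(k \right)} = 7$ ($K{\left(k \right)} = 9 - \left(2 + 0 \left(-2 - 5\right)\right) = 9 - \left(2 + 0 \left(-7\right)\right) = 9 - \left(2 + 0\right) = 9 - 2 = 7$)
$81 + \left(- \frac{138}{\left(-5\right) \left(0 + 2\right)} + \frac{K{\left(-9 \right)}}{-45}\right) = 81 - \left(\frac{7}{45} + 138 \left(- \frac{1}{5 \left(0 + 2\right)}\right)\right) = 81 - \left(\frac{7}{45} + \frac{138}{\left(-5\right) 2}\right) = 81 - \left(\frac{7}{45} + \frac{138}{-10}\right) = 81 - - \frac{614}{45} = 81 + \left(\frac{69}{5} - \frac{7}{45}\right) = 81 + \frac{614}{45} = \frac{4259}{45}$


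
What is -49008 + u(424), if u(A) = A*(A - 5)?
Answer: 128648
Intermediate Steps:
u(A) = A*(-5 + A)
-49008 + u(424) = -49008 + 424*(-5 + 424) = -49008 + 424*419 = -49008 + 177656 = 128648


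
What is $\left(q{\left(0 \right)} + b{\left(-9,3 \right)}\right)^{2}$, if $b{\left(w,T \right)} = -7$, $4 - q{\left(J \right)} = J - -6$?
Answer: $81$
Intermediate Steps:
$q{\left(J \right)} = -2 - J$ ($q{\left(J \right)} = 4 - \left(J - -6\right) = 4 - \left(J + 6\right) = 4 - \left(6 + J\right) = -2 - J$)
$\left(q{\left(0 \right)} + b{\left(-9,3 \right)}\right)^{2} = \left(\left(-2 - 0\right) - 7\right)^{2} = \left(\left(-2 + 0\right) - 7\right)^{2} = \left(-2 - 7\right)^{2} = \left(-9\right)^{2} = 81$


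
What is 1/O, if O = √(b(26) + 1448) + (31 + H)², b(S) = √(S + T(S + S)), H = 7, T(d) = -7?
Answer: 1/(1444 + √(1448 + √19)) ≈ 0.00067471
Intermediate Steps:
b(S) = √(-7 + S) (b(S) = √(S - 7) = √(-7 + S))
O = 1444 + √(1448 + √19) (O = √(√(-7 + 26) + 1448) + (31 + 7)² = √(√19 + 1448) + 38² = √(1448 + √19) + 1444 = 1444 + √(1448 + √19) ≈ 1482.1)
1/O = 1/(1444 + √(1448 + √19))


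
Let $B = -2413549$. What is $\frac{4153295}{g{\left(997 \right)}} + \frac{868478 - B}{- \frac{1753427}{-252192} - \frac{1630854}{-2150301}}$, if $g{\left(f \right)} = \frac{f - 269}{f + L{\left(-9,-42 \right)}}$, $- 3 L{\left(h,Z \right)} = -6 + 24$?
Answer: $\frac{6169052306950208478109}{1014755357008120} \approx 6.0794 \cdot 10^{6}$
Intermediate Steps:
$L{\left(h,Z \right)} = -6$ ($L{\left(h,Z \right)} = - \frac{-6 + 24}{3} = \left(- \frac{1}{3}\right) 18 = -6$)
$g{\left(f \right)} = \frac{-269 + f}{-6 + f}$ ($g{\left(f \right)} = \frac{f - 269}{f - 6} = \frac{-269 + f}{-6 + f}$)
$\frac{4153295}{g{\left(997 \right)}} + \frac{868478 - B}{- \frac{1753427}{-252192} - \frac{1630854}{-2150301}} = \frac{4153295}{\frac{1}{-6 + 997} \left(-269 + 997\right)} + \frac{868478 - -2413549}{- \frac{1753427}{-252192} - \frac{1630854}{-2150301}} = \frac{4153295}{\frac{1}{991} \cdot 728} + \frac{868478 + 2413549}{\left(-1753427\right) \left(- \frac{1}{252192}\right) - - \frac{543618}{716767}} = \frac{4153295}{\frac{1}{991} \cdot 728} + \frac{3282027}{\frac{1753427}{252192} + \frac{543618}{716767}} = \frac{4153295}{\frac{728}{991}} + \frac{3282027}{\frac{1393894721165}{180762903264}} = 4153295 \cdot \frac{991}{728} + 3282027 \cdot \frac{180762903264}{1393894721165} = \frac{4115915345}{728} + \frac{593268729110836128}{1393894721165} = \frac{6169052306950208478109}{1014755357008120}$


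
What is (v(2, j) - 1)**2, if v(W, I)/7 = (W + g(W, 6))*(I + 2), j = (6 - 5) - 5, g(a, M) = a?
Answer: 3249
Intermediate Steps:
j = -4 (j = 1 - 5 = -4)
v(W, I) = 14*W*(2 + I) (v(W, I) = 7*((W + W)*(I + 2)) = 7*((2*W)*(2 + I)) = 7*(2*W*(2 + I)) = 14*W*(2 + I))
(v(2, j) - 1)**2 = (14*2*(2 - 4) - 1)**2 = (14*2*(-2) - 1)**2 = (-56 - 1)**2 = (-57)**2 = 3249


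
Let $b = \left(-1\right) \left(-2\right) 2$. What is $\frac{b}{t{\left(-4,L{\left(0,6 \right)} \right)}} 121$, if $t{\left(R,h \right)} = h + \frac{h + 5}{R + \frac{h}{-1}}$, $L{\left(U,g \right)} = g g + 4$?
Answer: $\frac{21296}{1715} \approx 12.417$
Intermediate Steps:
$L{\left(U,g \right)} = 4 + g^{2}$ ($L{\left(U,g \right)} = g^{2} + 4 = 4 + g^{2}$)
$b = 4$ ($b = 2 \cdot 2 = 4$)
$t{\left(R,h \right)} = h + \frac{5 + h}{R - h}$ ($t{\left(R,h \right)} = h + \frac{5 + h}{R + h \left(-1\right)} = h + \frac{5 + h}{R - h}$)
$\frac{b}{t{\left(-4,L{\left(0,6 \right)} \right)}} 121 = \frac{4}{\frac{1}{-4 - \left(4 + 6^{2}\right)} \left(5 + \left(4 + 6^{2}\right) - \left(4 + 6^{2}\right)^{2} - 4 \left(4 + 6^{2}\right)\right)} 121 = \frac{4}{\frac{1}{-4 - \left(4 + 36\right)} \left(5 + \left(4 + 36\right) - \left(4 + 36\right)^{2} - 4 \left(4 + 36\right)\right)} 121 = \frac{4}{\frac{1}{-4 - 40} \left(5 + 40 - 40^{2} - 160\right)} 121 = \frac{4}{\frac{1}{-4 - 40} \left(5 + 40 - 1600 - 160\right)} 121 = \frac{4}{\frac{1}{-44} \left(5 + 40 - 1600 - 160\right)} 121 = \frac{4}{\left(- \frac{1}{44}\right) \left(-1715\right)} 121 = \frac{4}{\frac{1715}{44}} \cdot 121 = 4 \cdot \frac{44}{1715} \cdot 121 = \frac{176}{1715} \cdot 121 = \frac{21296}{1715}$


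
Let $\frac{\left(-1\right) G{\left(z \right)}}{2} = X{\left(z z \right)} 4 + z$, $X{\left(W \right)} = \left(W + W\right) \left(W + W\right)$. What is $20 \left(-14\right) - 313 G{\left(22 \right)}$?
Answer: $2346321588$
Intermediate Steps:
$X{\left(W \right)} = 4 W^{2}$ ($X{\left(W \right)} = 2 W 2 W = 4 W^{2}$)
$G{\left(z \right)} = - 32 z^{4} - 2 z$ ($G{\left(z \right)} = - 2 \left(4 \left(z z\right)^{2} \cdot 4 + z\right) = - 2 \left(4 \left(z^{2}\right)^{2} \cdot 4 + z\right) = - 2 \left(4 z^{4} \cdot 4 + z\right) = - 2 \left(16 z^{4} + z\right) = - 2 \left(z + 16 z^{4}\right) = - 32 z^{4} - 2 z$)
$20 \left(-14\right) - 313 G{\left(22 \right)} = 20 \left(-14\right) - 313 \left(- 32 \cdot 22^{4} - 44\right) = -280 - 313 \left(\left(-32\right) 234256 - 44\right) = -280 - 313 \left(-7496192 - 44\right) = -280 - -2346321868 = -280 + 2346321868 = 2346321588$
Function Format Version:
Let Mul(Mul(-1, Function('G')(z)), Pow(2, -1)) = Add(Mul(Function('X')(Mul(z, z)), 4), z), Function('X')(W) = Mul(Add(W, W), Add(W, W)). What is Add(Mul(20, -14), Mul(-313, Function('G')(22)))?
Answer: 2346321588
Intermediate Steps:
Function('X')(W) = Mul(4, Pow(W, 2)) (Function('X')(W) = Mul(Mul(2, W), Mul(2, W)) = Mul(4, Pow(W, 2)))
Function('G')(z) = Add(Mul(-32, Pow(z, 4)), Mul(-2, z)) (Function('G')(z) = Mul(-2, Add(Mul(Mul(4, Pow(Mul(z, z), 2)), 4), z)) = Mul(-2, Add(Mul(Mul(4, Pow(Pow(z, 2), 2)), 4), z)) = Mul(-2, Add(Mul(Mul(4, Pow(z, 4)), 4), z)) = Mul(-2, Add(Mul(16, Pow(z, 4)), z)) = Mul(-2, Add(z, Mul(16, Pow(z, 4)))) = Add(Mul(-32, Pow(z, 4)), Mul(-2, z)))
Add(Mul(20, -14), Mul(-313, Function('G')(22))) = Add(Mul(20, -14), Mul(-313, Add(Mul(-32, Pow(22, 4)), Mul(-2, 22)))) = Add(-280, Mul(-313, Add(Mul(-32, 234256), -44))) = Add(-280, Mul(-313, Add(-7496192, -44))) = Add(-280, Mul(-313, -7496236)) = Add(-280, 2346321868) = 2346321588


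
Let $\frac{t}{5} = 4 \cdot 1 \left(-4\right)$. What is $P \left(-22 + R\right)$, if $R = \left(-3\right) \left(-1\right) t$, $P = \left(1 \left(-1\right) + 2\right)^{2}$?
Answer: $-262$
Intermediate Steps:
$t = -80$ ($t = 5 \cdot 4 \cdot 1 \left(-4\right) = 5 \cdot 4 \left(-4\right) = 5 \left(-16\right) = -80$)
$P = 1$ ($P = \left(-1 + 2\right)^{2} = 1^{2} = 1$)
$R = -240$ ($R = \left(-3\right) \left(-1\right) \left(-80\right) = 3 \left(-80\right) = -240$)
$P \left(-22 + R\right) = 1 \left(-22 - 240\right) = 1 \left(-262\right) = -262$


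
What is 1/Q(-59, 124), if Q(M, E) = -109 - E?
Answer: -1/233 ≈ -0.0042918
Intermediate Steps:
1/Q(-59, 124) = 1/(-109 - 1*124) = 1/(-109 - 124) = 1/(-233) = -1/233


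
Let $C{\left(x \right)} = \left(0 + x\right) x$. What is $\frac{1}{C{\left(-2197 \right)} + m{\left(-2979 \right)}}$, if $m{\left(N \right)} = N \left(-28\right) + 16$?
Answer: $\frac{1}{4910237} \approx 2.0366 \cdot 10^{-7}$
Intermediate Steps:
$C{\left(x \right)} = x^{2}$ ($C{\left(x \right)} = x x = x^{2}$)
$m{\left(N \right)} = 16 - 28 N$ ($m{\left(N \right)} = - 28 N + 16 = 16 - 28 N$)
$\frac{1}{C{\left(-2197 \right)} + m{\left(-2979 \right)}} = \frac{1}{\left(-2197\right)^{2} + \left(16 - -83412\right)} = \frac{1}{4826809 + \left(16 + 83412\right)} = \frac{1}{4826809 + 83428} = \frac{1}{4910237}$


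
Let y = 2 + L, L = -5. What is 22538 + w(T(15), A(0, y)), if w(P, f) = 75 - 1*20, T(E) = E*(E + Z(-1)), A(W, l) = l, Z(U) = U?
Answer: 22593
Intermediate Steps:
y = -3 (y = 2 - 5 = -3)
T(E) = E*(-1 + E) (T(E) = E*(E - 1) = E*(-1 + E))
w(P, f) = 55 (w(P, f) = 75 - 20 = 55)
22538 + w(T(15), A(0, y)) = 22538 + 55 = 22593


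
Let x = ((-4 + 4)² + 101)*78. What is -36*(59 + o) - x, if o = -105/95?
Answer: -189282/19 ≈ -9962.2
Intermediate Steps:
o = -21/19 (o = -105*1/95 = -21/19 ≈ -1.1053)
x = 7878 (x = (0² + 101)*78 = (0 + 101)*78 = 101*78 = 7878)
-36*(59 + o) - x = -36*(59 - 21/19) - 1*7878 = -36*1100/19 - 7878 = -39600/19 - 7878 = -189282/19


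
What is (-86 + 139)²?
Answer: 2809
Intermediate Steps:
(-86 + 139)² = 53² = 2809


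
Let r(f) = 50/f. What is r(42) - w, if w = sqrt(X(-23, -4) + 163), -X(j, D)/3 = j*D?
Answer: 25/21 - I*sqrt(113) ≈ 1.1905 - 10.63*I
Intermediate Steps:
X(j, D) = -3*D*j (X(j, D) = -3*j*D = -3*D*j)
w = I*sqrt(113) (w = sqrt(-3*(-4)*(-23) + 163) = sqrt(-276 + 163) = sqrt(-113) = I*sqrt(113) ≈ 10.63*I)
r(42) - w = 50/42 - I*sqrt(113) = 50*(1/42) - I*sqrt(113) = 25/21 - I*sqrt(113)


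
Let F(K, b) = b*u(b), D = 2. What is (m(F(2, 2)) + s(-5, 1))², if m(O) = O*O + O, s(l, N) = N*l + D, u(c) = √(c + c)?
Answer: 289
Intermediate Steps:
u(c) = √2*√c (u(c) = √(2*c) = √2*√c)
s(l, N) = 2 + N*l (s(l, N) = N*l + 2 = 2 + N*l)
F(K, b) = √2*b^(3/2) (F(K, b) = b*(√2*√b) = √2*b^(3/2))
m(O) = O + O² (m(O) = O² + O = O + O²)
(m(F(2, 2)) + s(-5, 1))² = ((√2*2^(3/2))*(1 + √2*2^(3/2)) + (2 + 1*(-5)))² = ((√2*(2*√2))*(1 + √2*(2*√2)) + (2 - 5))² = (4*(1 + 4) - 3)² = (4*5 - 3)² = (20 - 3)² = 17² = 289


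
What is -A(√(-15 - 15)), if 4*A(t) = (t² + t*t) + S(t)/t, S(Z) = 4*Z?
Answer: 14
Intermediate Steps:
A(t) = 1 + t²/2 (A(t) = ((t² + t*t) + (4*t)/t)/4 = ((t² + t²) + 4)/4 = (2*t² + 4)/4 = (4 + 2*t²)/4 = 1 + t²/2)
-A(√(-15 - 15)) = -(1 + (√(-15 - 15))²/2) = -(1 + (√(-30))²/2) = -(1 + (I*√30)²/2) = -(1 + (½)*(-30)) = -(1 - 15) = -1*(-14) = 14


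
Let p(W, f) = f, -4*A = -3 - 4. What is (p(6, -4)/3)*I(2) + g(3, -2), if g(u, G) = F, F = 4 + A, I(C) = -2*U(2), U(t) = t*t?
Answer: 197/12 ≈ 16.417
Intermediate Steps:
A = 7/4 (A = -(-3 - 4)/4 = -¼*(-7) = 7/4 ≈ 1.7500)
U(t) = t²
I(C) = -8 (I(C) = -2*2² = -2*4 = -8)
F = 23/4 (F = 4 + 7/4 = 23/4 ≈ 5.7500)
g(u, G) = 23/4
(p(6, -4)/3)*I(2) + g(3, -2) = -4/3*(-8) + 23/4 = 32/3 + 23/4 = 197/12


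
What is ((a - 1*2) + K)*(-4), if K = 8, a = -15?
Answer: 36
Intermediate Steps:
((a - 1*2) + K)*(-4) = ((-15 - 1*2) + 8)*(-4) = ((-15 - 2) + 8)*(-4) = (-17 + 8)*(-4) = -9*(-4) = 36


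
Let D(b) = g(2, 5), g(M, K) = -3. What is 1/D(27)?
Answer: -1/3 ≈ -0.33333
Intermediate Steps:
D(b) = -3
1/D(27) = 1/(-3) = -1/3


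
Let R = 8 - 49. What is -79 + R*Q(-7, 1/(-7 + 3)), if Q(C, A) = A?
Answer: -275/4 ≈ -68.750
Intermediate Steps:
R = -41
-79 + R*Q(-7, 1/(-7 + 3)) = -79 - 41/(-7 + 3) = -79 - 41/(-4) = -79 - 41*(-¼) = -79 + 41/4 = -275/4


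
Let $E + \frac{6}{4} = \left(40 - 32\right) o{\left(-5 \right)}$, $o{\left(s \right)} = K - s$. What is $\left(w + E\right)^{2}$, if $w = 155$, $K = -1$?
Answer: $\frac{137641}{4} \approx 34410.0$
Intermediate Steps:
$o{\left(s \right)} = -1 - s$
$E = \frac{61}{2}$ ($E = - \frac{3}{2} + \left(40 - 32\right) \left(-1 - -5\right) = - \frac{3}{2} + 8 \left(-1 + 5\right) = - \frac{3}{2} + 8 \cdot 4 = - \frac{3}{2} + 32 = \frac{61}{2} \approx 30.5$)
$\left(w + E\right)^{2} = \left(155 + \frac{61}{2}\right)^{2} = \left(\frac{371}{2}\right)^{2} = \frac{137641}{4}$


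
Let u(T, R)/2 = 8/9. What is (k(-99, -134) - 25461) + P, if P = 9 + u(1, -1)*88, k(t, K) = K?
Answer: -228866/9 ≈ -25430.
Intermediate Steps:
u(T, R) = 16/9 (u(T, R) = 2*(8/9) = 16/9)
P = 1489/9 (P = 9 + (16/9)*88 = 9 + 1408/9 = 1489/9 ≈ 165.44)
(k(-99, -134) - 25461) + P = (-134 - 25461) + 1489/9 = -25595 + 1489/9 = -228866/9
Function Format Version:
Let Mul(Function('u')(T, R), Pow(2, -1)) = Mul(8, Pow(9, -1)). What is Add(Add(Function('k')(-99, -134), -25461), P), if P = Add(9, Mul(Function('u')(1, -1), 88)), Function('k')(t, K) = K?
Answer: Rational(-228866, 9) ≈ -25430.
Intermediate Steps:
Function('u')(T, R) = Rational(16, 9) (Function('u')(T, R) = Mul(2, Mul(8, Pow(9, -1))) = Mul(2, Mul(8, Rational(1, 9))) = Mul(2, Rational(8, 9)) = Rational(16, 9))
P = Rational(1489, 9) (P = Add(9, Mul(Rational(16, 9), 88)) = Add(9, Rational(1408, 9)) = Rational(1489, 9) ≈ 165.44)
Add(Add(Function('k')(-99, -134), -25461), P) = Add(Add(-134, -25461), Rational(1489, 9)) = Add(-25595, Rational(1489, 9)) = Rational(-228866, 9)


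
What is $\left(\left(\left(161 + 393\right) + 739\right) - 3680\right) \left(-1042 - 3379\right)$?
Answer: $10552927$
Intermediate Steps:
$\left(\left(\left(161 + 393\right) + 739\right) - 3680\right) \left(-1042 - 3379\right) = \left(\left(554 + 739\right) - 3680\right) \left(-4421\right) = \left(1293 - 3680\right) \left(-4421\right) = \left(-2387\right) \left(-4421\right) = 10552927$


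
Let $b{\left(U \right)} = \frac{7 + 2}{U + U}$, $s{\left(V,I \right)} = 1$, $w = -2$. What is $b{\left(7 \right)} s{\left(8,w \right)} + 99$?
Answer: $\frac{1395}{14} \approx 99.643$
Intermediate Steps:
$b{\left(U \right)} = \frac{9}{2 U}$
$b{\left(7 \right)} s{\left(8,w \right)} + 99 = \frac{9}{2 \cdot 7} \cdot 1 + 99 = \frac{9}{2} \cdot \frac{1}{7} \cdot 1 + 99 = \frac{9}{14} \cdot 1 + 99 = \frac{9}{14} + 99 = \frac{1395}{14}$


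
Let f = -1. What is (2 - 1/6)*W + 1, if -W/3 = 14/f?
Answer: 78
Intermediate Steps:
W = 42 (W = -42/(-1) = -42*(-1) = -3*(-14) = 42)
(2 - 1/6)*W + 1 = (2 - 1/6)*42 + 1 = (11/6)*42 + 1 = 77 + 1 = 78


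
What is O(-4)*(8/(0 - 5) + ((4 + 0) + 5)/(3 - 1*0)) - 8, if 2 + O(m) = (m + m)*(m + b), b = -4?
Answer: 394/5 ≈ 78.800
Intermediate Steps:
O(m) = -2 + 2*m*(-4 + m) (O(m) = -2 + (m + m)*(m - 4) = -2 + (2*m)*(-4 + m) = -2 + 2*m*(-4 + m))
O(-4)*(8/(0 - 5) + ((4 + 0) + 5)/(3 - 1*0)) - 8 = (-2 - 8*(-4) + 2*(-4)²)*(8/(0 - 5) + ((4 + 0) + 5)/(3 - 1*0)) - 8 = (-2 + 32 + 2*16)*(8/(-5) + (4 + 5)/(3 + 0)) - 8 = (-2 + 32 + 32)*(8*(-⅕) + 9/3) - 8 = 62*(-8/5 + 9*(⅓)) - 8 = 62*(-8/5 + 3) - 8 = 62*(7/5) - 8 = 434/5 - 8 = 394/5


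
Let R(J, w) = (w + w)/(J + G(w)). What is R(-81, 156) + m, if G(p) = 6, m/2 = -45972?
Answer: -2298704/25 ≈ -91948.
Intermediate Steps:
m = -91944 (m = 2*(-45972) = -91944)
R(J, w) = 2*w/(6 + J) (R(J, w) = (w + w)/(J + 6) = (2*w)/(6 + J) = 2*w/(6 + J))
R(-81, 156) + m = 2*156/(6 - 81) - 91944 = 2*156/(-75) - 91944 = 2*156*(-1/75) - 91944 = -104/25 - 91944 = -2298704/25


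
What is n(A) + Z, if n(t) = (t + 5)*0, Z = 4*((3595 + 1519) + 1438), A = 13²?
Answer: 26208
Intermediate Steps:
A = 169
Z = 26208 (Z = 4*(5114 + 1438) = 4*6552 = 26208)
n(t) = 0 (n(t) = (5 + t)*0 = 0)
n(A) + Z = 0 + 26208 = 26208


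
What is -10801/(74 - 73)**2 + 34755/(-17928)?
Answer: -64558361/5976 ≈ -10803.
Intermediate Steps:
-10801/(74 - 73)**2 + 34755/(-17928) = -10801/(1**2) + 34755*(-1/17928) = -10801/1 - 11585/5976 = -10801*1 - 11585/5976 = -10801 - 11585/5976 = -64558361/5976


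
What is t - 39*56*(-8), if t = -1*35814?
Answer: -18342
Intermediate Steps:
t = -35814
t - 39*56*(-8) = -35814 - 39*56*(-8) = -35814 - 2184*(-8) = -35814 + 17472 = -18342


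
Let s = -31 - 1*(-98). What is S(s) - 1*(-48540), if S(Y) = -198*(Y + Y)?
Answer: 22008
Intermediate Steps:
s = 67 (s = -31 + 98 = 67)
S(Y) = -396*Y
S(s) - 1*(-48540) = -396*67 - 1*(-48540) = -26532 + 48540 = 22008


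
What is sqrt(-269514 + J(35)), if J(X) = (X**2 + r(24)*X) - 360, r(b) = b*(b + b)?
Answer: I*sqrt(228329) ≈ 477.84*I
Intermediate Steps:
r(b) = 2*b**2 (r(b) = b*(2*b) = 2*b**2)
J(X) = -360 + X**2 + 1152*X (J(X) = (X**2 + (2*24**2)*X) - 360 = (X**2 + (2*576)*X) - 360 = (X**2 + 1152*X) - 360 = -360 + X**2 + 1152*X)
sqrt(-269514 + J(35)) = sqrt(-269514 + (-360 + 35**2 + 1152*35)) = sqrt(-269514 + (-360 + 1225 + 40320)) = sqrt(-269514 + 41185) = sqrt(-228329) = I*sqrt(228329)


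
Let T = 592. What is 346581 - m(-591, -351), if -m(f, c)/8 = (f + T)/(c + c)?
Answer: 121649927/351 ≈ 3.4658e+5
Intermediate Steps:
m(f, c) = -4*(592 + f)/c (m(f, c) = -8*(f + 592)/(c + c) = -8*(592 + f)/(2*c) = -8*(592 + f)*1/(2*c) = -4*(592 + f)/c)
346581 - m(-591, -351) = 346581 - 4*(-592 - 1*(-591))/(-351) = 346581 - 4*(-1)*(-592 + 591)/351 = 346581 - 4*(-1)*(-1)/351 = 346581 - 1*4/351 = 346581 - 4/351 = 121649927/351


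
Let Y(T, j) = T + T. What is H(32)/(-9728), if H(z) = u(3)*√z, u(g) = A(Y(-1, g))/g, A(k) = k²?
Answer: -√2/1824 ≈ -0.00077534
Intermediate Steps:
Y(T, j) = 2*T
u(g) = 4/g (u(g) = (2*(-1))²/g = (-2)²/g = 4/g)
H(z) = 4*√z/3 (H(z) = (4/3)*√z = (4*(⅓))*√z = 4*√z/3)
H(32)/(-9728) = (4*√32/3)/(-9728) = (4*(4*√2)/3)*(-1/9728) = (16*√2/3)*(-1/9728) = -√2/1824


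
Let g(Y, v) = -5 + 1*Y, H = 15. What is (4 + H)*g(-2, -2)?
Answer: -133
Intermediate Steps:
g(Y, v) = -5 + Y
(4 + H)*g(-2, -2) = (4 + 15)*(-5 - 2) = 19*(-7) = -133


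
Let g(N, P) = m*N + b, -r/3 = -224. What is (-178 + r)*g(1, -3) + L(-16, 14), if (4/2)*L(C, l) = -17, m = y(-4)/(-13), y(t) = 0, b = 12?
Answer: 11839/2 ≈ 5919.5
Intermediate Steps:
m = 0 (m = 0/(-13) = 0*(-1/13) = 0)
L(C, l) = -17/2 (L(C, l) = (1/2)*(-17) = -17/2)
r = 672 (r = -3*(-224) = 672)
g(N, P) = 12 (g(N, P) = 0*N + 12 = 0 + 12 = 12)
(-178 + r)*g(1, -3) + L(-16, 14) = (-178 + 672)*12 - 17/2 = 494*12 - 17/2 = 5928 - 17/2 = 11839/2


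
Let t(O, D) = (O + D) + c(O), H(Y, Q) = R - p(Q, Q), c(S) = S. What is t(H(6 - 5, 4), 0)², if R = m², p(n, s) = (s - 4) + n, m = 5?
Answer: 1764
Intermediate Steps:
p(n, s) = -4 + n + s (p(n, s) = (-4 + s) + n = -4 + n + s)
R = 25 (R = 5² = 25)
H(Y, Q) = 29 - 2*Q (H(Y, Q) = 25 - (-4 + Q + Q) = 25 - (-4 + 2*Q) = 25 + (4 - 2*Q) = 29 - 2*Q)
t(O, D) = D + 2*O (t(O, D) = (O + D) + O = (D + O) + O = D + 2*O)
t(H(6 - 5, 4), 0)² = (0 + 2*(29 - 2*4))² = (0 + 2*(29 - 8))² = (0 + 2*21)² = (0 + 42)² = 42² = 1764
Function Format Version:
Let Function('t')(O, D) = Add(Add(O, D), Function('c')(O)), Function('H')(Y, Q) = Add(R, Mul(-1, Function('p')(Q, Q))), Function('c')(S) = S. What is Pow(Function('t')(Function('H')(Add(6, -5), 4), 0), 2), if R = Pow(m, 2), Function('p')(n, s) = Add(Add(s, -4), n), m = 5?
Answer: 1764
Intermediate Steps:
Function('p')(n, s) = Add(-4, n, s) (Function('p')(n, s) = Add(Add(-4, s), n) = Add(-4, n, s))
R = 25 (R = Pow(5, 2) = 25)
Function('H')(Y, Q) = Add(29, Mul(-2, Q)) (Function('H')(Y, Q) = Add(25, Mul(-1, Add(-4, Q, Q))) = Add(25, Mul(-1, Add(-4, Mul(2, Q)))) = Add(25, Add(4, Mul(-2, Q))) = Add(29, Mul(-2, Q)))
Function('t')(O, D) = Add(D, Mul(2, O)) (Function('t')(O, D) = Add(Add(O, D), O) = Add(Add(D, O), O) = Add(D, Mul(2, O)))
Pow(Function('t')(Function('H')(Add(6, -5), 4), 0), 2) = Pow(Add(0, Mul(2, Add(29, Mul(-2, 4)))), 2) = Pow(Add(0, Mul(2, Add(29, -8))), 2) = Pow(Add(0, Mul(2, 21)), 2) = Pow(Add(0, 42), 2) = Pow(42, 2) = 1764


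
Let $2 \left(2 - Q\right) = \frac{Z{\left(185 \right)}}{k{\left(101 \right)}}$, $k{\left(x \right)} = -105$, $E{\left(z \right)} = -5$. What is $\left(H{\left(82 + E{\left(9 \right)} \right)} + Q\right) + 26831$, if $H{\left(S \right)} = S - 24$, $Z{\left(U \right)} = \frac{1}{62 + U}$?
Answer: $\frac{1394576821}{51870} \approx 26886.0$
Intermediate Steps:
$H{\left(S \right)} = -24 + S$
$Q = \frac{103741}{51870}$ ($Q = 2 - \frac{\frac{1}{62 + 185} \frac{1}{-105}}{2} = 2 - \frac{\frac{1}{247} \left(- \frac{1}{105}\right)}{2} = 2 - - \frac{1}{51870} = 2 + \frac{1}{51870} = \frac{103741}{51870} \approx 2.0$)
$\left(H{\left(82 + E{\left(9 \right)} \right)} + Q\right) + 26831 = \left(\left(-24 + \left(82 - 5\right)\right) + \frac{103741}{51870}\right) + 26831 = \left(\left(-24 + 77\right) + \frac{103741}{51870}\right) + 26831 = \left(53 + \frac{103741}{51870}\right) + 26831 = \frac{2852851}{51870} + 26831 = \frac{1394576821}{51870}$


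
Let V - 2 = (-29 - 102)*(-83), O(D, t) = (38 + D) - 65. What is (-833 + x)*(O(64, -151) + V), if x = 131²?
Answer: 178171136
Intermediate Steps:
O(D, t) = -27 + D
x = 17161
V = 10875 (V = 2 + (-29 - 102)*(-83) = 2 - 131*(-83) = 2 + 10873 = 10875)
(-833 + x)*(O(64, -151) + V) = (-833 + 17161)*((-27 + 64) + 10875) = 16328*(37 + 10875) = 16328*10912 = 178171136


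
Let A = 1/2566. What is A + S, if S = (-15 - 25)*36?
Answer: -3695039/2566 ≈ -1440.0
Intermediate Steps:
S = -1440 (S = -40*36 = -1440)
A = 1/2566 ≈ 0.00038971
A + S = 1/2566 - 1440 = -3695039/2566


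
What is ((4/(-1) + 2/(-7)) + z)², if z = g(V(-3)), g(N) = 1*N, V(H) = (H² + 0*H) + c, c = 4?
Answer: 3721/49 ≈ 75.939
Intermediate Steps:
V(H) = 4 + H² (V(H) = (H² + 0*H) + 4 = (H² + 0) + 4 = H² + 4 = 4 + H²)
g(N) = N
z = 13 (z = 4 + (-3)² = 4 + 9 = 13)
((4/(-1) + 2/(-7)) + z)² = ((4/(-1) + 2/(-7)) + 13)² = ((4*(-1) + 2*(-⅐)) + 13)² = ((-4 - 2/7) + 13)² = (-30/7 + 13)² = (61/7)² = 3721/49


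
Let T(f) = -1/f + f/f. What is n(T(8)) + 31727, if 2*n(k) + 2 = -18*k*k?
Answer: 2030023/64 ≈ 31719.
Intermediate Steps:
T(f) = 1 - 1/f (T(f) = -1/f + 1 = 1 - 1/f)
n(k) = -1 - 9*k**2 (n(k) = -1 + (-18*k*k)/2 = -1 + (-18*k**2)/2 = -1 - 9*k**2)
n(T(8)) + 31727 = (-1 - 9*(-1 + 8)**2/64) + 31727 = (-1 - 9*((1/8)*7)**2) + 31727 = (-1 - 9*(7/8)**2) + 31727 = (-1 - 9*49/64) + 31727 = (-1 - 441/64) + 31727 = -505/64 + 31727 = 2030023/64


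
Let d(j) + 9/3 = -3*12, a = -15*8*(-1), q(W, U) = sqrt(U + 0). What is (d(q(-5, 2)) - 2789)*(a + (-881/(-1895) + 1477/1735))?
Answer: -45119772824/131513 ≈ -3.4308e+5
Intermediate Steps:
q(W, U) = sqrt(U)
a = 120 (a = -120*(-1) = 120)
d(j) = -39 (d(j) = -3 - 3*12 = -3 - 36 = -39)
(d(q(-5, 2)) - 2789)*(a + (-881/(-1895) + 1477/1735)) = (-39 - 2789)*(120 + (-881/(-1895) + 1477/1735)) = -2828*(120 + (-881*(-1/1895) + 1477*(1/1735))) = -2828*(120 + (881/1895 + 1477/1735)) = -2828*(120 + 173098/131513) = -2828*15954658/131513 = -45119772824/131513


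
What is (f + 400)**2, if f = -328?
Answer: 5184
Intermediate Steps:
(f + 400)**2 = (-328 + 400)**2 = 72**2 = 5184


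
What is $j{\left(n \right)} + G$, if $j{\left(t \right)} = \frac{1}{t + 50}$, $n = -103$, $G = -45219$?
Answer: $- \frac{2396608}{53} \approx -45219.0$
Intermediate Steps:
$j{\left(t \right)} = \frac{1}{50 + t}$
$j{\left(n \right)} + G = \frac{1}{50 - 103} - 45219 = \frac{1}{-53} - 45219 = - \frac{1}{53} - 45219 = - \frac{2396608}{53}$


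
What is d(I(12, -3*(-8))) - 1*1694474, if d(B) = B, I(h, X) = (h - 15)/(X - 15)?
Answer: -5083423/3 ≈ -1.6945e+6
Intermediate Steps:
I(h, X) = (-15 + h)/(-15 + X)
d(I(12, -3*(-8))) - 1*1694474 = (-15 + 12)/(-15 - 3*(-8)) - 1*1694474 = -3/(-15 + 24) - 1694474 = -3/9 - 1694474 = (⅑)*(-3) - 1694474 = -⅓ - 1694474 = -5083423/3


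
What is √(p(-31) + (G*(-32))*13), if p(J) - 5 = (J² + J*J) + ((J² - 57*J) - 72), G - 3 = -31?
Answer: √16231 ≈ 127.40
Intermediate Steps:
G = -28 (G = 3 - 31 = -28)
p(J) = -67 - 57*J + 3*J² (p(J) = 5 + ((J² + J*J) + ((J² - 57*J) - 72)) = 5 + ((J² + J²) + (-72 + J² - 57*J)) = 5 + (2*J² + (-72 + J² - 57*J)) = 5 + (-72 - 57*J + 3*J²) = -67 - 57*J + 3*J²)
√(p(-31) + (G*(-32))*13) = √((-67 - 57*(-31) + 3*(-31)²) - 28*(-32)*13) = √((-67 + 1767 + 3*961) + 896*13) = √((-67 + 1767 + 2883) + 11648) = √(4583 + 11648) = √16231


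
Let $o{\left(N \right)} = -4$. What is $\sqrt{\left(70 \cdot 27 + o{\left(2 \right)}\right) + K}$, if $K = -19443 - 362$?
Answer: $3 i \sqrt{1991} \approx 133.86 i$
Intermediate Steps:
$K = -19805$
$\sqrt{\left(70 \cdot 27 + o{\left(2 \right)}\right) + K} = \sqrt{\left(70 \cdot 27 - 4\right) - 19805} = \sqrt{\left(1890 - 4\right) - 19805} = \sqrt{1886 - 19805} = \sqrt{-17919} = 3 i \sqrt{1991}$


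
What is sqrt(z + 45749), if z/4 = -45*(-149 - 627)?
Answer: sqrt(185429) ≈ 430.61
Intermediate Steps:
z = 139680 (z = 4*(-45*(-149 - 627)) = 4*(-45*(-776)) = 4*34920 = 139680)
sqrt(z + 45749) = sqrt(139680 + 45749) = sqrt(185429)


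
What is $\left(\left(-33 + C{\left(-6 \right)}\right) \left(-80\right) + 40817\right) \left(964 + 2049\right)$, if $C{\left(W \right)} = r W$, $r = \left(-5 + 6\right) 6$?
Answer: $139613381$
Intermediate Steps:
$r = 6$ ($r = 1 \cdot 6 = 6$)
$C{\left(W \right)} = 6 W$
$\left(\left(-33 + C{\left(-6 \right)}\right) \left(-80\right) + 40817\right) \left(964 + 2049\right) = \left(\left(-33 + 6 \left(-6\right)\right) \left(-80\right) + 40817\right) \left(964 + 2049\right) = \left(\left(-33 - 36\right) \left(-80\right) + 40817\right) 3013 = \left(\left(-69\right) \left(-80\right) + 40817\right) 3013 = \left(5520 + 40817\right) 3013 = 46337 \cdot 3013 = 139613381$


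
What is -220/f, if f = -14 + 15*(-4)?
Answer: 110/37 ≈ 2.9730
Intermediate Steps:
f = -74 (f = -14 - 60 = -74)
-220/f = -220/(-74) = -220*(-1/74) = 110/37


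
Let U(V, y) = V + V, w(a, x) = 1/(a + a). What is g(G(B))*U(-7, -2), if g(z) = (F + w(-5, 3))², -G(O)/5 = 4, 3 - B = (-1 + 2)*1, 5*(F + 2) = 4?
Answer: -1183/50 ≈ -23.660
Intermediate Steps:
F = -6/5 (F = -2 + (⅕)*4 = -2 + ⅘ = -6/5 ≈ -1.2000)
w(a, x) = 1/(2*a)
B = 2 (B = 3 - (-1 + 2) = 3 - 1 = 2)
U(V, y) = 2*V
G(O) = -20 (G(O) = -5*4 = -20)
g(z) = 169/100 (g(z) = (-6/5 + (½)/(-5))² = (-6/5 + (½)*(-⅕))² = (-6/5 - ⅒)² = (-13/10)² = 169/100)
g(G(B))*U(-7, -2) = 169*(2*(-7))/100 = (169/100)*(-14) = -1183/50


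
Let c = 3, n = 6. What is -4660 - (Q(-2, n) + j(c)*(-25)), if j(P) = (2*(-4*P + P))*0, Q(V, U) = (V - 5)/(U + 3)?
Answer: -41933/9 ≈ -4659.2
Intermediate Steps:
Q(V, U) = (-5 + V)/(3 + U)
j(P) = 0 (j(P) = (2*(-3*P))*0 = -6*P*0 = 0)
-4660 - (Q(-2, n) + j(c)*(-25)) = -4660 - ((-5 - 2)/(3 + 6) + 0*(-25)) = -4660 - (-7/9 + 0) = -4660 - 1*(-7/9) = -4660 + 7/9 = -41933/9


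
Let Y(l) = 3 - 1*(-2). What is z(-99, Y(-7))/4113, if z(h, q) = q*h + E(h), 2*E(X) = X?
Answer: -121/914 ≈ -0.13239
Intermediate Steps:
E(X) = X/2
Y(l) = 5 (Y(l) = 3 + 2 = 5)
z(h, q) = h/2 + h*q (z(h, q) = q*h + h/2 = h*q + h/2 = h/2 + h*q)
z(-99, Y(-7))/4113 = -99*(1/2 + 5)/4113 = -99*11/2*(1/4113) = -1089/2*1/4113 = -121/914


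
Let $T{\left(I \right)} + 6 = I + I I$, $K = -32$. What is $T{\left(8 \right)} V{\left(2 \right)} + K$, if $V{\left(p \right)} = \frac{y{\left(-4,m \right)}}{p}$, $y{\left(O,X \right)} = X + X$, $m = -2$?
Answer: $-164$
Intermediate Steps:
$y{\left(O,X \right)} = 2 X$
$V{\left(p \right)} = - \frac{4}{p}$ ($V{\left(p \right)} = \frac{2 \left(-2\right)}{p} = - \frac{4}{p}$)
$T{\left(I \right)} = -6 + I + I^{2}$ ($T{\left(I \right)} = -6 + \left(I + I I\right) = -6 + \left(I + I^{2}\right) = -6 + I + I^{2}$)
$T{\left(8 \right)} V{\left(2 \right)} + K = \left(-6 + 8 + 8^{2}\right) \left(- \frac{4}{2}\right) - 32 = \left(-6 + 8 + 64\right) \left(\left(-4\right) \frac{1}{2}\right) - 32 = 66 \left(-2\right) - 32 = -132 - 32 = -164$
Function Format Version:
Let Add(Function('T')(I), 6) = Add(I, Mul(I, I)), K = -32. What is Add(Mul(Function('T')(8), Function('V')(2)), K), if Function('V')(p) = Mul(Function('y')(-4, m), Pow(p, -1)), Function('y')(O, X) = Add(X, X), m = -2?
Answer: -164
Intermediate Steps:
Function('y')(O, X) = Mul(2, X)
Function('V')(p) = Mul(-4, Pow(p, -1)) (Function('V')(p) = Mul(Mul(2, -2), Pow(p, -1)) = Mul(-4, Pow(p, -1)))
Function('T')(I) = Add(-6, I, Pow(I, 2)) (Function('T')(I) = Add(-6, Add(I, Mul(I, I))) = Add(-6, Add(I, Pow(I, 2))) = Add(-6, I, Pow(I, 2)))
Add(Mul(Function('T')(8), Function('V')(2)), K) = Add(Mul(Add(-6, 8, Pow(8, 2)), Mul(-4, Pow(2, -1))), -32) = Add(Mul(Add(-6, 8, 64), Mul(-4, Rational(1, 2))), -32) = Add(Mul(66, -2), -32) = Add(-132, -32) = -164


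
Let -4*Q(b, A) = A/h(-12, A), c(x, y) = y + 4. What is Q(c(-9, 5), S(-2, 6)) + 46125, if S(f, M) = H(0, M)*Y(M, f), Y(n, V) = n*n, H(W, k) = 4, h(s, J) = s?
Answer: 46128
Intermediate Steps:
c(x, y) = 4 + y
Y(n, V) = n²
S(f, M) = 4*M²
Q(b, A) = A/48 (Q(b, A) = -A/(4*(-12)) = -A*(-1)/(4*12) = -(-1)*A/48 = A/48)
Q(c(-9, 5), S(-2, 6)) + 46125 = (4*6²)/48 + 46125 = (4*36)/48 + 46125 = (1/48)*144 + 46125 = 3 + 46125 = 46128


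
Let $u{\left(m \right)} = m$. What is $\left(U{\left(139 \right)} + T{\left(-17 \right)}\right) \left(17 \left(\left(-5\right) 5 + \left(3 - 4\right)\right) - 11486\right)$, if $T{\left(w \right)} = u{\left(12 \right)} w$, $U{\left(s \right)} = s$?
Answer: $775320$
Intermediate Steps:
$T{\left(w \right)} = 12 w$
$\left(U{\left(139 \right)} + T{\left(-17 \right)}\right) \left(17 \left(\left(-5\right) 5 + \left(3 - 4\right)\right) - 11486\right) = \left(139 + 12 \left(-17\right)\right) \left(17 \left(\left(-5\right) 5 + \left(3 - 4\right)\right) - 11486\right) = \left(139 - 204\right) \left(17 \left(-25 + \left(3 - 4\right)\right) - 11486\right) = - 65 \left(17 \left(-25 - 1\right) - 11486\right) = - 65 \left(17 \left(-26\right) - 11486\right) = - 65 \left(-442 - 11486\right) = \left(-65\right) \left(-11928\right) = 775320$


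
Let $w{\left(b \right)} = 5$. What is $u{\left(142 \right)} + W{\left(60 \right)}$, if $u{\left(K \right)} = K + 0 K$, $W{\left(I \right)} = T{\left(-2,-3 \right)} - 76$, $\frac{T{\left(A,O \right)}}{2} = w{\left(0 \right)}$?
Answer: $76$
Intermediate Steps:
$T{\left(A,O \right)} = 10$ ($T{\left(A,O \right)} = 2 \cdot 5 = 10$)
$W{\left(I \right)} = -66$ ($W{\left(I \right)} = 10 - 76 = -66$)
$u{\left(K \right)} = K$ ($u{\left(K \right)} = K + 0 = K$)
$u{\left(142 \right)} + W{\left(60 \right)} = 142 - 66 = 76$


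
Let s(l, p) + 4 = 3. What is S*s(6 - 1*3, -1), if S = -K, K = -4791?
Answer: -4791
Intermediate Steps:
s(l, p) = -1 (s(l, p) = -4 + 3 = -1)
S = 4791 (S = -1*(-4791) = 4791)
S*s(6 - 1*3, -1) = 4791*(-1) = -4791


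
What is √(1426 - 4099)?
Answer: 9*I*√33 ≈ 51.701*I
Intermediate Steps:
√(1426 - 4099) = √(-2673) = 9*I*√33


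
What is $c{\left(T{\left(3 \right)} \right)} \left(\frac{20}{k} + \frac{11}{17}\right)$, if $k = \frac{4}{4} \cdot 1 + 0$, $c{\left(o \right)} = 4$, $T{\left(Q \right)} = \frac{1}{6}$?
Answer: $\frac{1404}{17} \approx 82.588$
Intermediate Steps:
$T{\left(Q \right)} = \frac{1}{6}$
$k = 1$ ($k = 4 \cdot \frac{1}{4} \cdot 1 + 0 = 1 \cdot 1 + 0 = 1 + 0 = 1$)
$c{\left(T{\left(3 \right)} \right)} \left(\frac{20}{k} + \frac{11}{17}\right) = 4 \left(\frac{20}{1} + \frac{11}{17}\right) = 4 \left(20 \cdot 1 + 11 \cdot \frac{1}{17}\right) = 4 \left(20 + \frac{11}{17}\right) = 4 \cdot \frac{351}{17} = \frac{1404}{17}$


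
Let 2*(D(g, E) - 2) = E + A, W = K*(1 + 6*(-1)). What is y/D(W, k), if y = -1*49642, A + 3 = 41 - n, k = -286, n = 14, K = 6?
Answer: 49642/129 ≈ 384.82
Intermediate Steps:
A = 24 (A = -3 + (41 - 1*14) = -3 + (41 - 14) = -3 + 27 = 24)
W = -30 (W = 6*(1 + 6*(-1)) = 6*(1 - 6) = 6*(-5) = -30)
D(g, E) = 14 + E/2 (D(g, E) = 2 + (E + 24)/2 = 2 + (24 + E)/2 = 2 + (12 + E/2) = 14 + E/2)
y = -49642
y/D(W, k) = -49642/(14 + (½)*(-286)) = -49642/(14 - 143) = -49642/(-129) = -49642*(-1/129) = 49642/129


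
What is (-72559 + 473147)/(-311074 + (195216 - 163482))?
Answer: -100147/69835 ≈ -1.4341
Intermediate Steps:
(-72559 + 473147)/(-311074 + (195216 - 163482)) = 400588/(-311074 + 31734) = 400588/(-279340) = 400588*(-1/279340) = -100147/69835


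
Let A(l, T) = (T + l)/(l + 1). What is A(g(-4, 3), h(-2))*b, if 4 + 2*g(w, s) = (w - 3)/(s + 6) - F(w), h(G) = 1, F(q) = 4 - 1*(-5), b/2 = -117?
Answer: -234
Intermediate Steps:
b = -234 (b = 2*(-117) = -234)
F(q) = 9 (F(q) = 4 + 5 = 9)
g(w, s) = -13/2 + (-3 + w)/(2*(6 + s)) (g(w, s) = -2 + ((w - 3)/(s + 6) - 1*9)/2 = -2 + ((-3 + w)/(6 + s) - 9)/2 = -2 + (-9 + (-3 + w)/(6 + s))/2 = -2 + (-9/2 + (-3 + w)/(2*(6 + s))) = -13/2 + (-3 + w)/(2*(6 + s)))
A(l, T) = (T + l)/(1 + l)
A(g(-4, 3), h(-2))*b = ((1 + (-81 - 4 - 13*3)/(2*(6 + 3)))/(1 + (-81 - 4 - 13*3)/(2*(6 + 3))))*(-234) = ((1 + (1/2)*(-81 - 4 - 39)/9)/(1 + (1/2)*(-81 - 4 - 39)/9))*(-234) = ((1 + (1/2)*(1/9)*(-124))/(1 + (1/2)*(1/9)*(-124)))*(-234) = ((1 - 62/9)/(1 - 62/9))*(-234) = (-53/9/(-53/9))*(-234) = -9/53*(-53/9)*(-234) = 1*(-234) = -234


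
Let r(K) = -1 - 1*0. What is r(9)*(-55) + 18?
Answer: 73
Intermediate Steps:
r(K) = -1 (r(K) = -1 + 0 = -1)
r(9)*(-55) + 18 = -1*(-55) + 18 = 55 + 18 = 73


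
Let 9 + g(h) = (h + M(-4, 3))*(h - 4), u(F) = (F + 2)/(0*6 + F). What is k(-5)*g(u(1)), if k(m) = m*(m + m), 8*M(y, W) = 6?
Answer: -1275/2 ≈ -637.50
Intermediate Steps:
M(y, W) = ¾ (M(y, W) = (⅛)*6 = ¾)
k(m) = 2*m² (k(m) = m*(2*m) = 2*m²)
u(F) = (2 + F)/F (u(F) = (2 + F)/(0 + F) = (2 + F)/F)
g(h) = -9 + (-4 + h)*(¾ + h) (g(h) = -9 + (h + ¾)*(h - 4) = -9 + (¾ + h)*(-4 + h) = -9 + (-4 + h)*(¾ + h))
k(-5)*g(u(1)) = (2*(-5)²)*(-12 + ((2 + 1)/1)² - 13*(2 + 1)/(4*1)) = (2*25)*(-12 + (1*3)² - 13*3/4) = 50*(-12 + 3² - 13/4*3) = 50*(-12 + 9 - 39/4) = 50*(-51/4) = -1275/2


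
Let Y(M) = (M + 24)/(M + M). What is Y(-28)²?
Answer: 1/196 ≈ 0.0051020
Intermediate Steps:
Y(M) = (24 + M)/(2*M) (Y(M) = (24 + M)/((2*M)) = (24 + M)*(1/(2*M)) = (24 + M)/(2*M))
Y(-28)² = ((½)*(24 - 28)/(-28))² = ((½)*(-1/28)*(-4))² = (1/14)² = 1/196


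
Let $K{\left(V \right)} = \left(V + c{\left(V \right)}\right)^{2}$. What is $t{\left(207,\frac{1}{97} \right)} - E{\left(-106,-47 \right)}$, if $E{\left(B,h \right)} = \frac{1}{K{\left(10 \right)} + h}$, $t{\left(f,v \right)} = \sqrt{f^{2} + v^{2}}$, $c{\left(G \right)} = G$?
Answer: $- \frac{1}{353} + \frac{\sqrt{403166242}}{97} \approx 207.0$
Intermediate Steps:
$K{\left(V \right)} = 4 V^{2}$ ($K{\left(V \right)} = \left(V + V\right)^{2} = \left(2 V\right)^{2} = 4 V^{2}$)
$E{\left(B,h \right)} = \frac{1}{400 + h}$ ($E{\left(B,h \right)} = \frac{1}{4 \cdot 10^{2} + h} = \frac{1}{4 \cdot 100 + h} = \frac{1}{400 + h}$)
$t{\left(207,\frac{1}{97} \right)} - E{\left(-106,-47 \right)} = \sqrt{207^{2} + \left(\frac{1}{97}\right)^{2}} - \frac{1}{400 - 47} = \sqrt{42849 + \left(\frac{1}{97}\right)^{2}} - \frac{1}{353} = \sqrt{42849 + \frac{1}{9409}} - \frac{1}{353} = \sqrt{\frac{403166242}{9409}} - \frac{1}{353} = \frac{\sqrt{403166242}}{97} - \frac{1}{353} = - \frac{1}{353} + \frac{\sqrt{403166242}}{97}$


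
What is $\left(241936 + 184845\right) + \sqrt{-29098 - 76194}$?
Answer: $426781 + 2 i \sqrt{26323} \approx 4.2678 \cdot 10^{5} + 324.49 i$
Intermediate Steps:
$\left(241936 + 184845\right) + \sqrt{-29098 - 76194} = 426781 + \sqrt{-105292} = 426781 + 2 i \sqrt{26323}$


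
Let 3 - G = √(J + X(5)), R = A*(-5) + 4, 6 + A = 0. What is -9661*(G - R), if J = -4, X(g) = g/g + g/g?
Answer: 299491 + 9661*I*√2 ≈ 2.9949e+5 + 13663.0*I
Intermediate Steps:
X(g) = 2 (X(g) = 1 + 1 = 2)
A = -6 (A = -6 + 0 = -6)
R = 34 (R = -6*(-5) + 4 = 30 + 4 = 34)
G = 3 - I*√2 (G = 3 - √(-4 + 2) = 3 - √(-2) = 3 - I*√2 ≈ 3.0 - 1.4142*I)
-9661*(G - R) = -9661*((3 - I*√2) - 1*34) = -9661*((3 - I*√2) - 34) = -9661*(-31 - I*√2) = 299491 + 9661*I*√2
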